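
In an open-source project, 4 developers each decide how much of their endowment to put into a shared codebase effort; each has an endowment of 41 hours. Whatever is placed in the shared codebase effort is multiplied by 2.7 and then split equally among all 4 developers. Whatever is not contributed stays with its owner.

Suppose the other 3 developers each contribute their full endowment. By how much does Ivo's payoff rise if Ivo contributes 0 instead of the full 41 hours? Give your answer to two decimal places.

13.33 hours

Switching from a contribution of 41 to 0 lets Ivo keep an extra 41 hours, but lowers the shared codebase effort by 41, which costs Ivo their own share of that drop: 2.7/4 × 41 = 27.67.
Net gain = 41 − 27.67 = 13.33. The private return per contributed unit (0.6750) is below 1, so free-riding is indeed the best response regardless of what the others do.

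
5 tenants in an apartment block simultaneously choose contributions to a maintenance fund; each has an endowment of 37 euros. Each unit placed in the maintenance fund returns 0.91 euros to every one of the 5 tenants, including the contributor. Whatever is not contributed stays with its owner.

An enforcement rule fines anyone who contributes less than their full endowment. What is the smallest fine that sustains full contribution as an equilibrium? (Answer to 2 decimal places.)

3.33 euros

Given the others contribute fully, the best deviation is to contribute 0 (any partial contribution still incurs the fine and gives up units whose private return 0.91 is below 1).
Deviating from 37 to 0 saves 37 euros but forfeits the deviator's share of the drop in the maintenance fund: 0.91 × 37 = 33.67.
So the deviation gain is 37 − 33.67 = 3.33, and the fine must be at least 3.33 euros to wipe it out.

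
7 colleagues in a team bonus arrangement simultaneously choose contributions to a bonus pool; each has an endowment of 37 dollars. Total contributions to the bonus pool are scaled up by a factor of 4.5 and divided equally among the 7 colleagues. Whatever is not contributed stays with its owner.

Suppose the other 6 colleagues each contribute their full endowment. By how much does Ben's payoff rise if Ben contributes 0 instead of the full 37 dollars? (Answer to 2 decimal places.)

13.21 dollars

Switching from a contribution of 37 to 0 lets Ben keep an extra 37 dollars, but lowers the bonus pool by 37, which costs Ben their own share of that drop: 4.5/7 × 37 = 23.79.
Net gain = 37 − 23.79 = 13.21. The private return per contributed unit (0.6429) is below 1, so free-riding is indeed the best response regardless of what the others do.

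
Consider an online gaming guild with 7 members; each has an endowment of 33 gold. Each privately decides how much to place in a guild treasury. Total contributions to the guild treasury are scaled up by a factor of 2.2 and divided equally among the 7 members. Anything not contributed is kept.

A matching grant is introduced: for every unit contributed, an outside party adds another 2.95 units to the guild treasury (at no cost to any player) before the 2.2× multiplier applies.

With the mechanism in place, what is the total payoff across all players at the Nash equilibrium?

With the mechanism, a contributed unit returns 2.2 × 3.95 / 7 = 1.2414 per unit of net cost to the contributor — now above 1 — so contributing fully is weakly dominant for every player.
At the Nash equilibrium everyone contributes 33. Group total payoff = 2.2 × 3.95 × 231 = 2007.39.

2007.39 gold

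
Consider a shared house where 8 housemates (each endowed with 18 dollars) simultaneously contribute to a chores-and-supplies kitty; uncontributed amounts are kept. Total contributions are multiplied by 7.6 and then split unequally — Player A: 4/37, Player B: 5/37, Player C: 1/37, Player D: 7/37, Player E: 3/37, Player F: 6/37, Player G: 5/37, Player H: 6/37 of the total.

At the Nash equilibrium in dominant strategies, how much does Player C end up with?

Player j's private return per contributed unit is 7.6 × (j's share). Contributing is weakly dominant for j when that share is at least 1/7.6 = 0.1316, and contributing 0 is dominant otherwise.
Player B, Player D, Player F, Player G and Player H clear that bar, contributing 18 each; the remaining 3 contribute 0. Total contributed: 90.
Player C keeps 18 and receives 7.6 × 90 × 1/37 = 18.49 from the chores-and-supplies kitty, for a payoff of 36.49.

36.49 dollars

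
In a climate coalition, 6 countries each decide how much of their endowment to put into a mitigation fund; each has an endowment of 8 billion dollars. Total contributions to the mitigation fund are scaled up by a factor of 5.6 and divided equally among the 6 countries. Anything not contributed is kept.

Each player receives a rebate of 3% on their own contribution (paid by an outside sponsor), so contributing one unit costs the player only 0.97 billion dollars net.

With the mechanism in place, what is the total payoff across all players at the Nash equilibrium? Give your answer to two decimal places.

48.00 billion dollars

Even with the mechanism, each unit contributed returns only (5.6/6) / 0.97 = 0.9622 per unit of net cost, so contributing nothing is still dominant.
At the Nash equilibrium no one contributes; group total payoff = 6 × 8 = 48.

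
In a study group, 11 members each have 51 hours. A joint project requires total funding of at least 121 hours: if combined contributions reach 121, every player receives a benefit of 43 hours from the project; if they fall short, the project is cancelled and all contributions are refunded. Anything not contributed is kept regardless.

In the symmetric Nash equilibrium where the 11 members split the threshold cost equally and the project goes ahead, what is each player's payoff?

83 hours

Equal share of the threshold: 121/11 = 11.
At this profile no one gains by cutting their contribution: any cut drops the total below 121, the project is cancelled, contributions are refunded, and the deviator ends with 51, which is less than 51 − 11 + 43 = 83. Contributing more than 11 just wastes the excess. So contributing exactly 11 is a best response.
Each player's payoff: 51 − 11 + 43 = 83.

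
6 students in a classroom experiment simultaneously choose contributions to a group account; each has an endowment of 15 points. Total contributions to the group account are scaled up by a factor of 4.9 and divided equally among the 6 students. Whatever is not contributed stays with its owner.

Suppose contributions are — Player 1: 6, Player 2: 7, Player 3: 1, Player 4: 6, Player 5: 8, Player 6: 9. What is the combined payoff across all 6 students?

Total contributed: 6 + 7 + 1 + 6 + 8 + 9 = 37; total kept: 6 × 15 − 37 = 53.
The group account pays out 4.9 × 37 = 181.30 in aggregate.
Group total = 53 + 181.30 = 234.30.

234.30 points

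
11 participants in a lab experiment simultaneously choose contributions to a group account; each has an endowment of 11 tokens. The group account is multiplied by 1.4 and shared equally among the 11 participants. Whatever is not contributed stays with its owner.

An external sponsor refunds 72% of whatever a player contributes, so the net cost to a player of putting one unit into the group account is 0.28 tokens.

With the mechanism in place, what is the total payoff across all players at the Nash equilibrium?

The effective private return is (1.4/11) / 0.28 = 0.4545, which is still under 1, so the mechanism doesn't change anyone's dominant strategy: zero contribution.
Everyone keeps their endowment and the group total is 11 × 11 = 121.

121.00 tokens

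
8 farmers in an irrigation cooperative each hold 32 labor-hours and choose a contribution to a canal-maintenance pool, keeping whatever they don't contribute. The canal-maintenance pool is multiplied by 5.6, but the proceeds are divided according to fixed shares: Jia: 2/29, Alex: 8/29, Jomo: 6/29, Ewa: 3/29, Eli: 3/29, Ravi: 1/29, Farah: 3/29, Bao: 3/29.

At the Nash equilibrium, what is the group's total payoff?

Player j's private return per contributed unit is 5.6 × (j's share). Contributing is weakly dominant for j when that share is at least 1/5.6 = 0.1786, and contributing 0 is dominant otherwise.
Alex and Jomo are above the threshold, contributing 32 each; the remaining 6 contribute 0. Total contributed: 64.
The canal-maintenance pool pays out 5.6 × 64 = 358.40 in total (split across the unequal shares, but the aggregate is all that matters for the group sum).
The 6 free-riders keep 32 each, adding 192. Group total = 192 + 358.40 = 550.40.

550.40 labor-hours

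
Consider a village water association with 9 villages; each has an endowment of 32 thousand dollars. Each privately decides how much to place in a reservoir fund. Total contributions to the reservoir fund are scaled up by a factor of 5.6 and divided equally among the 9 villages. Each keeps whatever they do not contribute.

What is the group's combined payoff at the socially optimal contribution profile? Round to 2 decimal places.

Each contributed unit returns 5.600 to the group as a whole (0.6222 to each of 9 players), which exceeds 1, so the social optimum is full contribution: group total = 5.600 × 288 = 1612.80.

1612.80 thousand dollars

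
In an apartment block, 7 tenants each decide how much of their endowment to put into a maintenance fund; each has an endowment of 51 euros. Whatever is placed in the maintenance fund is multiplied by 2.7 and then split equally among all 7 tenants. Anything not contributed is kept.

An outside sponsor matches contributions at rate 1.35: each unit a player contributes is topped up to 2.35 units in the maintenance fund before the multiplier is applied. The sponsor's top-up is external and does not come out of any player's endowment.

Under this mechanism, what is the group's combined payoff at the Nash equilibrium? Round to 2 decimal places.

357.00 euros

The effective private return is 2.7 × 2.35 / 7 = 0.9064, which is still under 1, so the mechanism doesn't change anyone's dominant strategy: zero contribution.
At the Nash equilibrium no one contributes; group total payoff = 7 × 51 = 357.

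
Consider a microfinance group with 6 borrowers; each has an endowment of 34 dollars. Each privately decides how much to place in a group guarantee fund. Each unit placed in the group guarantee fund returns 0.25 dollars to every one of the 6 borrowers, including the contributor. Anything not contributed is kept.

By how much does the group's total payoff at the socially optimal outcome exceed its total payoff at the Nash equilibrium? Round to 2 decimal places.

102.00 dollars

The private return per contributed unit is 0.25 < 1, so contributing 0 is dominant for every player. At the Nash equilibrium everyone keeps their 34, and the group total is 6 × 34 = 204.
Each contributed unit returns 1.500 to the group as a whole (0.25 to each of 6 players), which exceeds 1, so the social optimum is full contribution: group total = 1.500 × 204 = 306.00.
Efficiency loss = 306.00 − 204 = 102.00.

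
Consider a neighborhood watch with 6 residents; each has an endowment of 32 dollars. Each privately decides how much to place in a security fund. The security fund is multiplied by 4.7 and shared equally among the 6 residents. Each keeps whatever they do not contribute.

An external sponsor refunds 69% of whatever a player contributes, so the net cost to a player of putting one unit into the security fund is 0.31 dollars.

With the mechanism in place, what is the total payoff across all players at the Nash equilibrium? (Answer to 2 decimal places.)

1034.88 dollars

With the mechanism, a contributed unit returns (4.7/6) / 0.31 = 2.5269 per unit of net cost to the contributor — now above 1 — so contributing fully is weakly dominant for every player.
So the Nash equilibrium is full contribution by all 6; the group earns 6 × (32 × 0.69 + 4.7 × 32) = 1034.88.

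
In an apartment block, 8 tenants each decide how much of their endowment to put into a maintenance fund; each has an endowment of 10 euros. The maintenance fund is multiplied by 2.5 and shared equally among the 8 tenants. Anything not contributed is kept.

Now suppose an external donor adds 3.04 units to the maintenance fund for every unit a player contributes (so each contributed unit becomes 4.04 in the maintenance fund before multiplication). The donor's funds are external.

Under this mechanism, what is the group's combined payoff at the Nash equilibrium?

Under the mechanism each unit contributed yields 2.5 × 4.04 / 8 = 1.2625 back to its contributor per unit of net cost, which exceeds 1, making full contribution the dominant choice for everyone.
At the Nash equilibrium everyone contributes 10. Group total payoff = 2.5 × 4.04 × 80 = 808.00.

808.00 euros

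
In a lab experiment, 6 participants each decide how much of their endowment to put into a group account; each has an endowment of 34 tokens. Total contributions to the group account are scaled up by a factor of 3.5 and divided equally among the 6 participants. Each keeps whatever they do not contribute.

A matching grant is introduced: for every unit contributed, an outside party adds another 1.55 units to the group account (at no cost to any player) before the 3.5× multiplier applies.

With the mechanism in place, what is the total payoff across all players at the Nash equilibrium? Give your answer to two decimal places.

With the mechanism, a contributed unit returns 3.5 × 2.55 / 6 = 1.4875 per unit of net cost to the contributor — now above 1 — so contributing fully is weakly dominant for every player.
So the Nash equilibrium is full contribution by all 6; the group earns 3.5 × 2.55 × 204 = 1820.70.

1820.70 tokens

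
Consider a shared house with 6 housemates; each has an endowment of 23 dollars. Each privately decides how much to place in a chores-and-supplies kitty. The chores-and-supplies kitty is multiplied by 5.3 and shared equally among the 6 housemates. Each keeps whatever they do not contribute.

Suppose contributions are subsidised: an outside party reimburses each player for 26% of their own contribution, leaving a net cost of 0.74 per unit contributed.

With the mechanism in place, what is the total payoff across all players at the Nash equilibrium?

Under the mechanism each unit contributed yields (5.3/6) / 0.74 = 1.1937 back to its contributor per unit of net cost, which exceeds 1, making full contribution the dominant choice for everyone.
So the Nash equilibrium is full contribution by all 6; the group earns 6 × (23 × 0.26 + 5.3 × 23) = 767.28.

767.28 dollars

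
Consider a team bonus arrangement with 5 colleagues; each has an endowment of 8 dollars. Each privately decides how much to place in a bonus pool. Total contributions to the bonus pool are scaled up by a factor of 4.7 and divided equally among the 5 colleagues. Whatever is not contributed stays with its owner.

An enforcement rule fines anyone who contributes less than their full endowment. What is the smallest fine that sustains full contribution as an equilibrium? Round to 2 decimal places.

Given the others contribute fully, the best deviation is to contribute 0 (any partial contribution still incurs the fine and gives up units whose private return 0.9400 is below 1).
Deviating from 8 to 0 saves 8 dollars but forfeits the deviator's share of the drop in the bonus pool: 4.7/5 × 8 = 7.52.
So the deviation gain is 8 − 7.52 = 0.48, and the fine must be at least 0.48 dollars to wipe it out.

0.48 dollars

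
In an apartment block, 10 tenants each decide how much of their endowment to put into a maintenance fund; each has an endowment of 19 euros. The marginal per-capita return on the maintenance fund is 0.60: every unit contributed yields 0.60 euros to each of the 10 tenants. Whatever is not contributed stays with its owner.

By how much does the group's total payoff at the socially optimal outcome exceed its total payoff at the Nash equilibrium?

950.00 euros

The private return per contributed unit is 0.60 < 1, so contributing 0 is dominant for every player. At the Nash equilibrium everyone keeps their 19, and the group total is 10 × 19 = 190.
Each contributed unit returns 6.000 to the group as a whole (0.60 to each of 10 players), which exceeds 1, so the social optimum is full contribution: group total = 6.000 × 190 = 1140.00.
Efficiency loss = 1140.00 − 190 = 950.00.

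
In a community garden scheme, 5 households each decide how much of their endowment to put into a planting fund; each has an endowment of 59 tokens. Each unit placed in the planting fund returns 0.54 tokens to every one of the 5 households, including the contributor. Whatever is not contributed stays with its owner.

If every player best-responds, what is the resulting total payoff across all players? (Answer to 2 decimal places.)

The private return per contributed unit is 0.54 < 1, so contributing 0 is dominant for every player. At the Nash equilibrium everyone keeps their 59, and the group total is 5 × 59 = 295.

295.00 tokens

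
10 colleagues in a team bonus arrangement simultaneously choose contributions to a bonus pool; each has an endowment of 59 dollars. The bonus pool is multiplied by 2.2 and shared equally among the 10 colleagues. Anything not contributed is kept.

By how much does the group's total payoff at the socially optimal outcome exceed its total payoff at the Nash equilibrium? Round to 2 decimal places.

Each contributed unit returns 2.2/10 = 0.2200 to its contributor — below 1 — so contributing 0 is dominant for every player. At the Nash equilibrium everyone keeps their 59, and the group total is 10 × 59 = 590.
Each contributed unit returns 2.200 to the group as a whole (0.2200 to each of 10 players), which exceeds 1, so the social optimum is full contribution: group total = 2.200 × 590 = 1298.00.
Efficiency loss = 1298.00 − 590 = 708.00.

708.00 dollars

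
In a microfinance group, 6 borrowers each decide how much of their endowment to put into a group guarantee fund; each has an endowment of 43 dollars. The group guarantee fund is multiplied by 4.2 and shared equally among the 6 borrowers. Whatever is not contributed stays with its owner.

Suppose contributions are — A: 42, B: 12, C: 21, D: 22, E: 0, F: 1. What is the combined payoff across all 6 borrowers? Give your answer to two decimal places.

Total contributed: 42 + 12 + 21 + 22 + 0 + 1 = 98; total kept: 6 × 43 − 98 = 160.
The group guarantee fund pays out 4.2 × 98 = 411.60 in aggregate.
Group total = 160 + 411.60 = 571.60.

571.60 dollars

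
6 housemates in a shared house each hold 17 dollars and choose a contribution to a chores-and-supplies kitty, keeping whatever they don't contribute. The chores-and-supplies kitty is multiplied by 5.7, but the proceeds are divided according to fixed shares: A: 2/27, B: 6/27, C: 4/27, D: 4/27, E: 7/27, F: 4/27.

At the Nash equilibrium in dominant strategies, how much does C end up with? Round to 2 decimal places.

45.71 dollars

A player with share s gets back 5.7·s per unit contributed, so full contribution is dominant for anyone with s > 1/5.7 = 0.1754 and zero contribution is dominant for anyone below.
B and E are above the threshold, contributing 17 each; the remaining 4 contribute 0. Total contributed: 34.
C keeps 17 and receives 5.7 × 34 × 4/27 = 28.71 from the chores-and-supplies kitty, for a payoff of 45.71.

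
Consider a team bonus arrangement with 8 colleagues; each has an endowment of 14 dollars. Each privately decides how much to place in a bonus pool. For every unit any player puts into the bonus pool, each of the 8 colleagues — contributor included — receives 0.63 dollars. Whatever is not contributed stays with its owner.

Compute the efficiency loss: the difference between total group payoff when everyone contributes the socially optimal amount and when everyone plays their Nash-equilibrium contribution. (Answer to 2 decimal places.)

The private return per contributed unit is 0.63 < 1, so contributing 0 is dominant for every player. At the Nash equilibrium everyone keeps their 14, and the group total is 8 × 14 = 112.
Each contributed unit returns 5.040 to the group as a whole (0.63 to each of 8 players), which exceeds 1, so the social optimum is full contribution: group total = 5.040 × 112 = 564.48.
Efficiency loss = 564.48 − 112 = 452.48.

452.48 dollars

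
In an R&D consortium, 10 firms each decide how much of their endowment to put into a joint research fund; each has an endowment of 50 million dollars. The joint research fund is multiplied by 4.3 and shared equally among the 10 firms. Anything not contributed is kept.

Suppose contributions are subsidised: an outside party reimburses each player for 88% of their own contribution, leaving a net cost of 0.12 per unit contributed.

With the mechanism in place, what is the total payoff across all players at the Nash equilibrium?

The effective private return per unit is now (4.3/10) / 0.12 = 3.5833 > 1, so every player's dominant strategy flips to full contribution.
At the Nash equilibrium everyone contributes 50. Group total payoff = 10 × (50 × 0.88 + 4.3 × 50) = 2590.00.

2590.00 million dollars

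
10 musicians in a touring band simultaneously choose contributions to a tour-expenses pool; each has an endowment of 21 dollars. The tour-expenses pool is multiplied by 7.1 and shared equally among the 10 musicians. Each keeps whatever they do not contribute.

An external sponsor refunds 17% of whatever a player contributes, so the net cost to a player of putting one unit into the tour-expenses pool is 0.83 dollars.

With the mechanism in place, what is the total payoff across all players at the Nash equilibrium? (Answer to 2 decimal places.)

The effective private return is (7.1/10) / 0.83 = 0.8554, which is still under 1, so the mechanism doesn't change anyone's dominant strategy: zero contribution.
At the Nash equilibrium no one contributes; group total payoff = 10 × 21 = 210.

210.00 dollars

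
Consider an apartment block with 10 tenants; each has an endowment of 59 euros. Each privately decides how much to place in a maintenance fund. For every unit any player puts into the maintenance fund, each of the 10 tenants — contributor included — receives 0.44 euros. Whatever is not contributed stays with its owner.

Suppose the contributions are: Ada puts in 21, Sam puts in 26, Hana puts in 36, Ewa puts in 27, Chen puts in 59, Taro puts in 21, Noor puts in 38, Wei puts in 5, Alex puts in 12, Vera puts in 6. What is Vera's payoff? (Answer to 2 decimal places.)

163.44 euros

Total contributed: 21 + 26 + 36 + 27 + 59 + 21 + 38 + 5 + 12 + 6 = 251.
Each receives 0.44 × 251 = 110.44 from the maintenance fund.
Vera keeps 59 − 6 = 53, so Vera's payoff is 53 + 110.44 = 163.44.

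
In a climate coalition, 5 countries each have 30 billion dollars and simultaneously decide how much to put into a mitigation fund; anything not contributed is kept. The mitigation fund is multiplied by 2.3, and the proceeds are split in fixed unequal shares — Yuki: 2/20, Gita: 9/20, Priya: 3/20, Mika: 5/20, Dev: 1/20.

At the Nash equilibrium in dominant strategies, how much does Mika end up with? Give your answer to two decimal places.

For player j, contributing a unit is worthwhile iff 2.3 × (j's share) ≥ 1, i.e. iff j's share is at least 0.4348.
Gita alone (share 9/20) is above the threshold, contributing 30; the remaining 4 contribute 0. Total contributed: 30.
Mika keeps 30 and receives 2.3 × 30 × 5/20 = 17.25 from the mitigation fund, for a payoff of 47.25.

47.25 billion dollars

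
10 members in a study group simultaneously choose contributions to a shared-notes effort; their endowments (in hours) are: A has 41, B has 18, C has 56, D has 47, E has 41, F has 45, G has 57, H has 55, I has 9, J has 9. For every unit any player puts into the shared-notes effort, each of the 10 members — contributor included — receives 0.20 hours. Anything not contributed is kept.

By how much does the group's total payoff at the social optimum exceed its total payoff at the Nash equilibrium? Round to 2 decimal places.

The private return per contributed unit is 0.20 < 1 for everyone, so the Nash equilibrium is zero contribution and the group total is Σ E_j = 41 + 18 + 56 + 47 + 41 + 45 + 57 + 55 + 9 + 9 = 378.
Each contributed unit returns 2.000 to the group, so the social optimum is full contribution by everyone: group total = 2.000 × 378 = 756.00.
Efficiency loss = (2.000 − 1) × 378 = 378.00.

378.00 hours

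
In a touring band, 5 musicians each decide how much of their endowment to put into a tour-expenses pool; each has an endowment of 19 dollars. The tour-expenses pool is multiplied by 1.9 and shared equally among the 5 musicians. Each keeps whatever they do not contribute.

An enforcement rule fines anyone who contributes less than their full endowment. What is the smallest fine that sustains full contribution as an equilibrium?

Given the others contribute fully, the best deviation is to contribute 0 (any partial contribution still incurs the fine and gives up units whose private return 0.3800 is below 1).
Deviating from 19 to 0 saves 19 dollars but forfeits the deviator's share of the drop in the tour-expenses pool: 1.9/5 × 19 = 7.22.
So the deviation gain is 19 − 7.22 = 11.78, and the fine must be at least 11.78 dollars to wipe it out.

11.78 dollars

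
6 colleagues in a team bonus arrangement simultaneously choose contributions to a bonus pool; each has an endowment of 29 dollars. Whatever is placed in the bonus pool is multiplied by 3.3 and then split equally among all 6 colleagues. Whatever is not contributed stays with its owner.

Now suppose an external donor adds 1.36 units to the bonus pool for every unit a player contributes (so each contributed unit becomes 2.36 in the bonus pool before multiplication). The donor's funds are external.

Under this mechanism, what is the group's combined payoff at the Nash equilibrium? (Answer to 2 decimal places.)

1355.11 dollars

With the mechanism, a contributed unit returns 3.3 × 2.36 / 6 = 1.2980 per unit of net cost to the contributor — now above 1 — so contributing fully is weakly dominant for every player.
At the Nash equilibrium everyone contributes 29. Group total payoff = 3.3 × 2.36 × 174 = 1355.11.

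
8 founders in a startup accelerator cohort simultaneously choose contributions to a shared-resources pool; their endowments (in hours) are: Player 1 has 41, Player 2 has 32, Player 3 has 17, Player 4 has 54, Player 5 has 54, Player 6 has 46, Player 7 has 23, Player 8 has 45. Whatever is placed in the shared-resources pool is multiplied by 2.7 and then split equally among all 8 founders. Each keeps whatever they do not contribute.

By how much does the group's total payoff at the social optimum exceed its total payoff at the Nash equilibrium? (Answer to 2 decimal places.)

530.40 hours

The private return per contributed unit is 2.7/8 = 0.3375 < 1 for every player regardless of endowment, so the Nash equilibrium is zero contribution and the group total is Σ E_j = 41 + 32 + 17 + 54 + 54 + 46 + 23 + 45 = 312.
Each contributed unit returns 2.700 to the group, so the social optimum is full contribution by everyone: group total = 2.700 × 312 = 842.40.
Efficiency loss = (2.700 − 1) × 312 = 530.40.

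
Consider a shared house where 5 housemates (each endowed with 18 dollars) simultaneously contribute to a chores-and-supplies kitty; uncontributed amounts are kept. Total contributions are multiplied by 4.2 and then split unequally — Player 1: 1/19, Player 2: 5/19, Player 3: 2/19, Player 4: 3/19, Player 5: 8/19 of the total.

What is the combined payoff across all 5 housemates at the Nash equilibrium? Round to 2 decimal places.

A player with share s gets back 4.2·s per unit contributed, so full contribution is dominant for anyone with s > 1/4.2 = 0.2381 and zero contribution is dominant for anyone below.
The shares above 0.2381 belong to Player 2 and Player 5, contributing 18 each; the remaining 3 contribute 0. Total contributed: 36.
The chores-and-supplies kitty pays out 4.2 × 36 = 151.20 in total (split across the unequal shares, but the aggregate is all that matters for the group sum).
The 3 free-riders keep 18 each, adding 54. Group total = 54 + 151.20 = 205.20.

205.20 dollars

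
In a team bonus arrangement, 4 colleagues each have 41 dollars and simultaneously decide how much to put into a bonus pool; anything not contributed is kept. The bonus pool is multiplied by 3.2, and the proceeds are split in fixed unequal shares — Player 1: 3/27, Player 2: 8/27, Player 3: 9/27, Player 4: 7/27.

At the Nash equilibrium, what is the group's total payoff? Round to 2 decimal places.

For player j, contributing a unit is worthwhile iff 3.2 × (j's share) ≥ 1, i.e. iff j's share is at least 0.3125.
Only Player 3 (9/27) clears that bar, contributing 41; the remaining 3 contribute 0. Total contributed: 41.
The bonus pool pays out 3.2 × 41 = 131.20 in total (split across the unequal shares, but the aggregate is all that matters for the group sum).
The 3 free-riders keep 41 each, adding 123. Group total = 123 + 131.20 = 254.20.

254.20 dollars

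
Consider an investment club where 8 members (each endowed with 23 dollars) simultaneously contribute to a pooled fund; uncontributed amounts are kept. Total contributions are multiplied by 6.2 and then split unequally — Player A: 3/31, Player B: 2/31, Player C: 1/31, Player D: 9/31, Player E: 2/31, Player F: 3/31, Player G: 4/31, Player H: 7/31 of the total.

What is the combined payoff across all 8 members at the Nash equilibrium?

Each unit j contributes comes back to j as 6.2 × (j's share), so j prefers to contribute only if that share exceeds 1/6.2 = 0.1613; otherwise keeping the unit dominates.
Player D and Player H clear that bar, contributing 23 each; the remaining 6 contribute 0. Total contributed: 46.
The pooled fund pays out 6.2 × 46 = 285.20 in total (split across the unequal shares, but the aggregate is all that matters for the group sum).
The 6 free-riders keep 23 each, adding 138. Group total = 138 + 285.20 = 423.20.

423.20 dollars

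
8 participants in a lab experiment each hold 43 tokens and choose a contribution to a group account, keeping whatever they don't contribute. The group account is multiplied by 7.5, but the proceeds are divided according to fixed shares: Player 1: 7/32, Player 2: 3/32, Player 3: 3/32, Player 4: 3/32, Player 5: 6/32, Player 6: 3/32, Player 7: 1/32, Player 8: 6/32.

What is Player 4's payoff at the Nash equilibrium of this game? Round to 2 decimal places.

133.70 tokens

For player j, contributing a unit is worthwhile iff 7.5 × (j's share) ≥ 1, i.e. iff j's share is at least 0.1333.
Player 1, Player 5 and Player 8 clear that bar, contributing 43 each; the remaining 5 contribute 0. Total contributed: 129.
Player 4 keeps 43 and receives 7.5 × 129 × 3/32 = 90.70 from the group account, for a payoff of 133.70.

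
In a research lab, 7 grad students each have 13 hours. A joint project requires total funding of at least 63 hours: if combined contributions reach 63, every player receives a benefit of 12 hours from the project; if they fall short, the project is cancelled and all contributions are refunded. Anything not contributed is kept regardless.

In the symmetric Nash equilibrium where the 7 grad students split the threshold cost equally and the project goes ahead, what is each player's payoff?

16 hours

Equal share of the threshold: 63/7 = 9.
At this profile no one gains by cutting their contribution: any cut drops the total below 63, the project is cancelled, contributions are refunded, and the deviator ends with 13, which is less than 13 − 9 + 12 = 16. Contributing more than 9 just wastes the excess. So contributing exactly 9 is a best response.
Each player's payoff: 13 − 9 + 12 = 16.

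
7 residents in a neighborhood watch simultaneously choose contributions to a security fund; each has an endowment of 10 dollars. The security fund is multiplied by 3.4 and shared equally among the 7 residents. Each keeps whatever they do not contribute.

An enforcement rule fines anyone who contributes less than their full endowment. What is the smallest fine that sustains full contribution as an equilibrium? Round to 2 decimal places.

Given the others contribute fully, the best deviation is to contribute 0 (any partial contribution still incurs the fine and gives up units whose private return 0.4857 is below 1).
Deviating from 10 to 0 saves 10 dollars but forfeits the deviator's share of the drop in the security fund: 3.4/7 × 10 = 4.86.
So the deviation gain is 10 − 4.86 = 5.14, and the fine must be at least 5.14 dollars to wipe it out.

5.14 dollars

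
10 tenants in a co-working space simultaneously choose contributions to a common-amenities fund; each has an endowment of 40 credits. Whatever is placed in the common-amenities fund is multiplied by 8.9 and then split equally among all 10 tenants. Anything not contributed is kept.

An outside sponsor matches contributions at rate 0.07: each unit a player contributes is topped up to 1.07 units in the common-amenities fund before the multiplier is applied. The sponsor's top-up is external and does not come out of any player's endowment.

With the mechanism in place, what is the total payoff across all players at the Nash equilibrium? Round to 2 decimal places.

400.00 credits

Even with the mechanism, each unit contributed returns only 8.9 × 1.07 / 10 = 0.9523 per unit of net cost, so contributing nothing is still dominant.
At the Nash equilibrium no one contributes; group total payoff = 10 × 40 = 400.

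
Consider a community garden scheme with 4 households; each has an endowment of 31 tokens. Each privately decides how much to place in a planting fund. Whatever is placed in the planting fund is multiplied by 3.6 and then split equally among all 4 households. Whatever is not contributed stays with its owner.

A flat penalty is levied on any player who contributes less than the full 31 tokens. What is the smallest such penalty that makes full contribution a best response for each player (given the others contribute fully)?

Given the others contribute fully, the best deviation is to contribute 0 (any partial contribution still incurs the fine and gives up units whose private return 0.9000 is below 1).
Deviating from 31 to 0 saves 31 tokens but forfeits the deviator's share of the drop in the planting fund: 3.6/4 × 31 = 27.90.
So the deviation gain is 31 − 27.90 = 3.10, and the fine must be at least 3.10 tokens to wipe it out.

3.10 tokens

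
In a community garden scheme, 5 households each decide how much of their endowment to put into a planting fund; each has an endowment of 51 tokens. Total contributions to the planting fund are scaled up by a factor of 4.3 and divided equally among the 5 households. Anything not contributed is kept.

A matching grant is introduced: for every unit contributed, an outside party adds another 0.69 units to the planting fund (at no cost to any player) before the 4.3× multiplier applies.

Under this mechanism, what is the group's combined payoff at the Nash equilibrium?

1853.09 tokens

The effective private return per unit is now 4.3 × 1.69 / 5 = 1.4534 > 1, so every player's dominant strategy flips to full contribution.
So the Nash equilibrium is full contribution by all 5; the group earns 4.3 × 1.69 × 255 = 1853.09.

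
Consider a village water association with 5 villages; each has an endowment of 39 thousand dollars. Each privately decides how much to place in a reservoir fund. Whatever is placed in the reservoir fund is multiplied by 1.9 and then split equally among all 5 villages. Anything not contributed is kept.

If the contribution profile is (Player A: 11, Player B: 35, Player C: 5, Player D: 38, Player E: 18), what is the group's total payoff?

Total contributed: 11 + 35 + 5 + 38 + 18 = 107; total kept: 5 × 39 − 107 = 88.
The reservoir fund pays out 1.9 × 107 = 203.30 in aggregate.
Group total = 88 + 203.30 = 291.30.

291.30 thousand dollars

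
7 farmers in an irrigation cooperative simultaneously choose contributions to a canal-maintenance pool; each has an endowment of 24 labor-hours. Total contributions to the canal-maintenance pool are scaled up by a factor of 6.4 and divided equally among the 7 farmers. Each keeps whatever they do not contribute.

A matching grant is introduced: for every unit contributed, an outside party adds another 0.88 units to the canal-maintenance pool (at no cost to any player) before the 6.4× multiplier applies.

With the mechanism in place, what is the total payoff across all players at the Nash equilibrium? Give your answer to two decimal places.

The effective private return per unit is now 6.4 × 1.88 / 7 = 1.7189 > 1, so every player's dominant strategy flips to full contribution.
At the Nash equilibrium everyone contributes 24. Group total payoff = 6.4 × 1.88 × 168 = 2021.38.

2021.38 labor-hours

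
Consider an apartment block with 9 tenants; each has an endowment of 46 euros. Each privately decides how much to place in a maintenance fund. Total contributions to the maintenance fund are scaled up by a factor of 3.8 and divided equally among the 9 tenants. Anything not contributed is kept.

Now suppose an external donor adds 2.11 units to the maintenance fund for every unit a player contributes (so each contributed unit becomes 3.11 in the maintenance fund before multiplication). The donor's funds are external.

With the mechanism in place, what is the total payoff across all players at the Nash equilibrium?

Under the mechanism each unit contributed yields 3.8 × 3.11 / 9 = 1.3131 back to its contributor per unit of net cost, which exceeds 1, making full contribution the dominant choice for everyone.
So the Nash equilibrium is full contribution by all 9; the group earns 3.8 × 3.11 × 414 = 4892.65.

4892.65 euros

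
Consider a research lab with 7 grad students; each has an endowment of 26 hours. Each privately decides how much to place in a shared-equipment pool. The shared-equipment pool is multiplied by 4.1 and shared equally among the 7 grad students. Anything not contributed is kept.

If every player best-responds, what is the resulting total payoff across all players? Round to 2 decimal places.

Each contributed unit returns 4.1/7 = 0.5857 to its contributor — below 1 — so contributing 0 is dominant for every player. At the Nash equilibrium everyone keeps their 26, and the group total is 7 × 26 = 182.

182.00 hours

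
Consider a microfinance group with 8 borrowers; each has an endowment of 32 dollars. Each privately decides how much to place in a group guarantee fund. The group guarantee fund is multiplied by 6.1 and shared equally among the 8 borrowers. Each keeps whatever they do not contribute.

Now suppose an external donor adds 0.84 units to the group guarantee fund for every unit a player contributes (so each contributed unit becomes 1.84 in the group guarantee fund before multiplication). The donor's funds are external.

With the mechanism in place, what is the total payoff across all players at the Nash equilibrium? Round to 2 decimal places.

The effective private return per unit is now 6.1 × 1.84 / 8 = 1.4030 > 1, so every player's dominant strategy flips to full contribution.
So the Nash equilibrium is full contribution by all 8; the group earns 6.1 × 1.84 × 256 = 2873.34.

2873.34 dollars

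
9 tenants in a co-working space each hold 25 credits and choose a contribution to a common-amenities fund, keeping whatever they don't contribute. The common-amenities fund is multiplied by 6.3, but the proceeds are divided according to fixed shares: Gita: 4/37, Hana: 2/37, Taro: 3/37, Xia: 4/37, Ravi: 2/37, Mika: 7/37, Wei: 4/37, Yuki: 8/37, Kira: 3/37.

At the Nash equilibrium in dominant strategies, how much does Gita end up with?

59.05 credits

Player j's private return per contributed unit is 6.3 × (j's share). Contributing is weakly dominant for j when that share is at least 1/6.3 = 0.1587, and contributing 0 is dominant otherwise.
Mika and Yuki clear that bar, contributing 25 each; the remaining 7 contribute 0. Total contributed: 50.
Gita keeps 25 and receives 6.3 × 50 × 4/37 = 34.05 from the common-amenities fund, for a payoff of 59.05.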